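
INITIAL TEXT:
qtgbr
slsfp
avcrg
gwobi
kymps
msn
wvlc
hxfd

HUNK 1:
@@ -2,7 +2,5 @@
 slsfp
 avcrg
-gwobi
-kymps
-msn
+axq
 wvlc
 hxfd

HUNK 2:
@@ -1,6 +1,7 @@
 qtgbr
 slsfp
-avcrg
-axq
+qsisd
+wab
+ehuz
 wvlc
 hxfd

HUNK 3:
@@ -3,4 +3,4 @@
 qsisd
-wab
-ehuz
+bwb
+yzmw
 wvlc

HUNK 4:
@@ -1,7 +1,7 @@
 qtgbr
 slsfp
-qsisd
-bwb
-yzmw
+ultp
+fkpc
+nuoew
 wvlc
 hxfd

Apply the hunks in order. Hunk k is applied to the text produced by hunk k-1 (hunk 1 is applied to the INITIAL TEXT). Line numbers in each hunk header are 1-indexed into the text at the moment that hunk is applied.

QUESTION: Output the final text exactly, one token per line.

Hunk 1: at line 2 remove [gwobi,kymps,msn] add [axq] -> 6 lines: qtgbr slsfp avcrg axq wvlc hxfd
Hunk 2: at line 1 remove [avcrg,axq] add [qsisd,wab,ehuz] -> 7 lines: qtgbr slsfp qsisd wab ehuz wvlc hxfd
Hunk 3: at line 3 remove [wab,ehuz] add [bwb,yzmw] -> 7 lines: qtgbr slsfp qsisd bwb yzmw wvlc hxfd
Hunk 4: at line 1 remove [qsisd,bwb,yzmw] add [ultp,fkpc,nuoew] -> 7 lines: qtgbr slsfp ultp fkpc nuoew wvlc hxfd

Answer: qtgbr
slsfp
ultp
fkpc
nuoew
wvlc
hxfd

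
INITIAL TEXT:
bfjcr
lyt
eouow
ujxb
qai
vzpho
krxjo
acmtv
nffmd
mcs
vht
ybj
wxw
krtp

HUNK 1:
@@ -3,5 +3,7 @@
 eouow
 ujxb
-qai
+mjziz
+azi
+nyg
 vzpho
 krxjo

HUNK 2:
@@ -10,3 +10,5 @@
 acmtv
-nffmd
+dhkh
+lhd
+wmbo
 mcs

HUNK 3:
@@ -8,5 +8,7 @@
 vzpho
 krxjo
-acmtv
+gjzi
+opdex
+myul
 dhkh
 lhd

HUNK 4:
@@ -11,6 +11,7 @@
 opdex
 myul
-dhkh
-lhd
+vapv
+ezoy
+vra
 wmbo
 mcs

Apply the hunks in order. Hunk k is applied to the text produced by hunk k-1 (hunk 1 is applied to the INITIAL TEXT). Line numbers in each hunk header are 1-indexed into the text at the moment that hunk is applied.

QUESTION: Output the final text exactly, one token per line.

Answer: bfjcr
lyt
eouow
ujxb
mjziz
azi
nyg
vzpho
krxjo
gjzi
opdex
myul
vapv
ezoy
vra
wmbo
mcs
vht
ybj
wxw
krtp

Derivation:
Hunk 1: at line 3 remove [qai] add [mjziz,azi,nyg] -> 16 lines: bfjcr lyt eouow ujxb mjziz azi nyg vzpho krxjo acmtv nffmd mcs vht ybj wxw krtp
Hunk 2: at line 10 remove [nffmd] add [dhkh,lhd,wmbo] -> 18 lines: bfjcr lyt eouow ujxb mjziz azi nyg vzpho krxjo acmtv dhkh lhd wmbo mcs vht ybj wxw krtp
Hunk 3: at line 8 remove [acmtv] add [gjzi,opdex,myul] -> 20 lines: bfjcr lyt eouow ujxb mjziz azi nyg vzpho krxjo gjzi opdex myul dhkh lhd wmbo mcs vht ybj wxw krtp
Hunk 4: at line 11 remove [dhkh,lhd] add [vapv,ezoy,vra] -> 21 lines: bfjcr lyt eouow ujxb mjziz azi nyg vzpho krxjo gjzi opdex myul vapv ezoy vra wmbo mcs vht ybj wxw krtp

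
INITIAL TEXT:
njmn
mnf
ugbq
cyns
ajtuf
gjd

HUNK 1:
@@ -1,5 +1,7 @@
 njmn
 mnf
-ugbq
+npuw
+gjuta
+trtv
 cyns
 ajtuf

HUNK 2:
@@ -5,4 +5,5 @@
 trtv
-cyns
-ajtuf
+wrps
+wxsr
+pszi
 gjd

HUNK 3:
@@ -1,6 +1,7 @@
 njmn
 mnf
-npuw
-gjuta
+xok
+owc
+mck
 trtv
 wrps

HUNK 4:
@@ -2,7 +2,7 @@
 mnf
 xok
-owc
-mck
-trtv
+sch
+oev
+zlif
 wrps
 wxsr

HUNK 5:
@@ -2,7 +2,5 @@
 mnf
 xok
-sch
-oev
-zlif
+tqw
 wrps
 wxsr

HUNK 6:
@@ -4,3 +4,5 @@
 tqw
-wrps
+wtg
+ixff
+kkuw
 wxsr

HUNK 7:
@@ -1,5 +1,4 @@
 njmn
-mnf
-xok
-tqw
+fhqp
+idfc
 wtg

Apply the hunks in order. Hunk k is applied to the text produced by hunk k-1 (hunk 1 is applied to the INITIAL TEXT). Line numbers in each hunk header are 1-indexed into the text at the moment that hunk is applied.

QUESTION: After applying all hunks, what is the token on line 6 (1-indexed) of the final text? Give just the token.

Answer: kkuw

Derivation:
Hunk 1: at line 1 remove [ugbq] add [npuw,gjuta,trtv] -> 8 lines: njmn mnf npuw gjuta trtv cyns ajtuf gjd
Hunk 2: at line 5 remove [cyns,ajtuf] add [wrps,wxsr,pszi] -> 9 lines: njmn mnf npuw gjuta trtv wrps wxsr pszi gjd
Hunk 3: at line 1 remove [npuw,gjuta] add [xok,owc,mck] -> 10 lines: njmn mnf xok owc mck trtv wrps wxsr pszi gjd
Hunk 4: at line 2 remove [owc,mck,trtv] add [sch,oev,zlif] -> 10 lines: njmn mnf xok sch oev zlif wrps wxsr pszi gjd
Hunk 5: at line 2 remove [sch,oev,zlif] add [tqw] -> 8 lines: njmn mnf xok tqw wrps wxsr pszi gjd
Hunk 6: at line 4 remove [wrps] add [wtg,ixff,kkuw] -> 10 lines: njmn mnf xok tqw wtg ixff kkuw wxsr pszi gjd
Hunk 7: at line 1 remove [mnf,xok,tqw] add [fhqp,idfc] -> 9 lines: njmn fhqp idfc wtg ixff kkuw wxsr pszi gjd
Final line 6: kkuw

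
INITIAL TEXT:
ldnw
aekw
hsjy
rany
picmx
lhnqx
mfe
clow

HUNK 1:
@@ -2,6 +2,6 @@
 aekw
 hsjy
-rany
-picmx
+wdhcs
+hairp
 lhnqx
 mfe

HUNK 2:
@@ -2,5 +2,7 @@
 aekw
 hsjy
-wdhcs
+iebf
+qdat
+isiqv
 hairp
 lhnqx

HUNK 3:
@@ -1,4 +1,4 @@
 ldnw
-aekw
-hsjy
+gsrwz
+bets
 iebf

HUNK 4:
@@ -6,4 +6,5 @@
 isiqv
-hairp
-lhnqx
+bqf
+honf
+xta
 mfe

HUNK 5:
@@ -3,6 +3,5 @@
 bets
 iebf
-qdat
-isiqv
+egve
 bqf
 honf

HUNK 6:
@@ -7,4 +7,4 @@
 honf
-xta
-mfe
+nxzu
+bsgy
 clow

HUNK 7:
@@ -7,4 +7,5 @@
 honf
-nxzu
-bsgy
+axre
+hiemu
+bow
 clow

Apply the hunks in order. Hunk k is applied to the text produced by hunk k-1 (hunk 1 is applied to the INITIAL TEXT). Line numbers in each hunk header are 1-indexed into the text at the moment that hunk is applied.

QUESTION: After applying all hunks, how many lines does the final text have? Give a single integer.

Hunk 1: at line 2 remove [rany,picmx] add [wdhcs,hairp] -> 8 lines: ldnw aekw hsjy wdhcs hairp lhnqx mfe clow
Hunk 2: at line 2 remove [wdhcs] add [iebf,qdat,isiqv] -> 10 lines: ldnw aekw hsjy iebf qdat isiqv hairp lhnqx mfe clow
Hunk 3: at line 1 remove [aekw,hsjy] add [gsrwz,bets] -> 10 lines: ldnw gsrwz bets iebf qdat isiqv hairp lhnqx mfe clow
Hunk 4: at line 6 remove [hairp,lhnqx] add [bqf,honf,xta] -> 11 lines: ldnw gsrwz bets iebf qdat isiqv bqf honf xta mfe clow
Hunk 5: at line 3 remove [qdat,isiqv] add [egve] -> 10 lines: ldnw gsrwz bets iebf egve bqf honf xta mfe clow
Hunk 6: at line 7 remove [xta,mfe] add [nxzu,bsgy] -> 10 lines: ldnw gsrwz bets iebf egve bqf honf nxzu bsgy clow
Hunk 7: at line 7 remove [nxzu,bsgy] add [axre,hiemu,bow] -> 11 lines: ldnw gsrwz bets iebf egve bqf honf axre hiemu bow clow
Final line count: 11

Answer: 11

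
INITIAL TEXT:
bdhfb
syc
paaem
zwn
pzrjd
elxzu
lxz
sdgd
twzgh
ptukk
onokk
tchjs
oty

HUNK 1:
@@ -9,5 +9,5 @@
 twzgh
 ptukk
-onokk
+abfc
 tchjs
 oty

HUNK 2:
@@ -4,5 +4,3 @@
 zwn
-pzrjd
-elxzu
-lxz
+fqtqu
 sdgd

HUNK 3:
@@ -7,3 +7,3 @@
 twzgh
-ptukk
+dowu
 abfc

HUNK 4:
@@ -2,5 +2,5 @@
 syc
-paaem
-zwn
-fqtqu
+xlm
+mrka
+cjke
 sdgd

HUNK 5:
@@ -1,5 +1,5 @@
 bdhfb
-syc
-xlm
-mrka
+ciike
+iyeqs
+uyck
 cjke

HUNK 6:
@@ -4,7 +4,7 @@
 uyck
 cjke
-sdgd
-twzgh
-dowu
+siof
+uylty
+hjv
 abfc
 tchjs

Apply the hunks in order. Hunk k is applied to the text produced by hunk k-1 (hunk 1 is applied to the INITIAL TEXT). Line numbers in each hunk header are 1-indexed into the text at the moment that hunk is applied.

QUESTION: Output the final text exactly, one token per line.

Hunk 1: at line 9 remove [onokk] add [abfc] -> 13 lines: bdhfb syc paaem zwn pzrjd elxzu lxz sdgd twzgh ptukk abfc tchjs oty
Hunk 2: at line 4 remove [pzrjd,elxzu,lxz] add [fqtqu] -> 11 lines: bdhfb syc paaem zwn fqtqu sdgd twzgh ptukk abfc tchjs oty
Hunk 3: at line 7 remove [ptukk] add [dowu] -> 11 lines: bdhfb syc paaem zwn fqtqu sdgd twzgh dowu abfc tchjs oty
Hunk 4: at line 2 remove [paaem,zwn,fqtqu] add [xlm,mrka,cjke] -> 11 lines: bdhfb syc xlm mrka cjke sdgd twzgh dowu abfc tchjs oty
Hunk 5: at line 1 remove [syc,xlm,mrka] add [ciike,iyeqs,uyck] -> 11 lines: bdhfb ciike iyeqs uyck cjke sdgd twzgh dowu abfc tchjs oty
Hunk 6: at line 4 remove [sdgd,twzgh,dowu] add [siof,uylty,hjv] -> 11 lines: bdhfb ciike iyeqs uyck cjke siof uylty hjv abfc tchjs oty

Answer: bdhfb
ciike
iyeqs
uyck
cjke
siof
uylty
hjv
abfc
tchjs
oty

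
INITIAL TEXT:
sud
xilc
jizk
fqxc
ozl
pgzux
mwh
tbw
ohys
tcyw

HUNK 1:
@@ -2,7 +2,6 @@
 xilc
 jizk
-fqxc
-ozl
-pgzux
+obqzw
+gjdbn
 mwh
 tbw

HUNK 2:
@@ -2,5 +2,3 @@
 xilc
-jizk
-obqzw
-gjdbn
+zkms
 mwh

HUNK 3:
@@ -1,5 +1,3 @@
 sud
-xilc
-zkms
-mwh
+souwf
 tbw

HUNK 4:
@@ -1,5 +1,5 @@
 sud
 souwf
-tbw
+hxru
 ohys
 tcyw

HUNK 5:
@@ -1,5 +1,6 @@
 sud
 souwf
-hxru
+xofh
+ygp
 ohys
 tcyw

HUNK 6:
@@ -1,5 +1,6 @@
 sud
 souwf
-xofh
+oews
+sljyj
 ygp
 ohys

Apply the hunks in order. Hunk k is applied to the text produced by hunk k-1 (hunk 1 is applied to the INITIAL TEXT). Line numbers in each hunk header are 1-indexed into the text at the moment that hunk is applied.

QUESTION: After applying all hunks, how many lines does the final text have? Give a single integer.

Hunk 1: at line 2 remove [fqxc,ozl,pgzux] add [obqzw,gjdbn] -> 9 lines: sud xilc jizk obqzw gjdbn mwh tbw ohys tcyw
Hunk 2: at line 2 remove [jizk,obqzw,gjdbn] add [zkms] -> 7 lines: sud xilc zkms mwh tbw ohys tcyw
Hunk 3: at line 1 remove [xilc,zkms,mwh] add [souwf] -> 5 lines: sud souwf tbw ohys tcyw
Hunk 4: at line 1 remove [tbw] add [hxru] -> 5 lines: sud souwf hxru ohys tcyw
Hunk 5: at line 1 remove [hxru] add [xofh,ygp] -> 6 lines: sud souwf xofh ygp ohys tcyw
Hunk 6: at line 1 remove [xofh] add [oews,sljyj] -> 7 lines: sud souwf oews sljyj ygp ohys tcyw
Final line count: 7

Answer: 7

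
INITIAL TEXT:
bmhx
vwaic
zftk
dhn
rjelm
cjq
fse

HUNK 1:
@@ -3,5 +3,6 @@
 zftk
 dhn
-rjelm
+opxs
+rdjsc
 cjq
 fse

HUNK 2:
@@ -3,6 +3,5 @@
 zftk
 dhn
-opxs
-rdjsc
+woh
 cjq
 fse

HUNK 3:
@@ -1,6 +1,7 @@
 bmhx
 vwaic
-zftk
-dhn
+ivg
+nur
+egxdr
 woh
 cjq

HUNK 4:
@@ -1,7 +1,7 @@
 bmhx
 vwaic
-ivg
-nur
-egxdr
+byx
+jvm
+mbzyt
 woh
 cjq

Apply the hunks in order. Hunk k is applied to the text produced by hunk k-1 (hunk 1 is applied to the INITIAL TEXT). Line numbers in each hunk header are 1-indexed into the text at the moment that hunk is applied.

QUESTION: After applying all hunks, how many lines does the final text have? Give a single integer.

Answer: 8

Derivation:
Hunk 1: at line 3 remove [rjelm] add [opxs,rdjsc] -> 8 lines: bmhx vwaic zftk dhn opxs rdjsc cjq fse
Hunk 2: at line 3 remove [opxs,rdjsc] add [woh] -> 7 lines: bmhx vwaic zftk dhn woh cjq fse
Hunk 3: at line 1 remove [zftk,dhn] add [ivg,nur,egxdr] -> 8 lines: bmhx vwaic ivg nur egxdr woh cjq fse
Hunk 4: at line 1 remove [ivg,nur,egxdr] add [byx,jvm,mbzyt] -> 8 lines: bmhx vwaic byx jvm mbzyt woh cjq fse
Final line count: 8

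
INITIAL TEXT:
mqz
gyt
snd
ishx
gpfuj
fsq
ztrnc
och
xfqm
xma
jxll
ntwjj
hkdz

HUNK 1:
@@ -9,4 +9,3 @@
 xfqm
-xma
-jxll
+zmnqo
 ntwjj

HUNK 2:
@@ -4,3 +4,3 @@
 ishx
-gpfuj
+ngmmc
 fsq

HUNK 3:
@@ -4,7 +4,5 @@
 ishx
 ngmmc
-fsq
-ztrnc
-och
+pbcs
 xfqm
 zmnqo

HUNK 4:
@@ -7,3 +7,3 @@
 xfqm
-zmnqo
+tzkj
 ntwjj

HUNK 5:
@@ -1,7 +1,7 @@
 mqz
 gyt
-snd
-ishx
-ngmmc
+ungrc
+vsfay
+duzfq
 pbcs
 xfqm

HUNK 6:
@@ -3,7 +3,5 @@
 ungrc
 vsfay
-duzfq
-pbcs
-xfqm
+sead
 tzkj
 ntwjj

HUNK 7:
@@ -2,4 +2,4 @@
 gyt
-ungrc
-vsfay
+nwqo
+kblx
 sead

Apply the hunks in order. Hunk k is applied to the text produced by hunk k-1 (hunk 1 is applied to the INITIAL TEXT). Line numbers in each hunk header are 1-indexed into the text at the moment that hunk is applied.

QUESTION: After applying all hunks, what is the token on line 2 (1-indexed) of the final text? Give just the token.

Answer: gyt

Derivation:
Hunk 1: at line 9 remove [xma,jxll] add [zmnqo] -> 12 lines: mqz gyt snd ishx gpfuj fsq ztrnc och xfqm zmnqo ntwjj hkdz
Hunk 2: at line 4 remove [gpfuj] add [ngmmc] -> 12 lines: mqz gyt snd ishx ngmmc fsq ztrnc och xfqm zmnqo ntwjj hkdz
Hunk 3: at line 4 remove [fsq,ztrnc,och] add [pbcs] -> 10 lines: mqz gyt snd ishx ngmmc pbcs xfqm zmnqo ntwjj hkdz
Hunk 4: at line 7 remove [zmnqo] add [tzkj] -> 10 lines: mqz gyt snd ishx ngmmc pbcs xfqm tzkj ntwjj hkdz
Hunk 5: at line 1 remove [snd,ishx,ngmmc] add [ungrc,vsfay,duzfq] -> 10 lines: mqz gyt ungrc vsfay duzfq pbcs xfqm tzkj ntwjj hkdz
Hunk 6: at line 3 remove [duzfq,pbcs,xfqm] add [sead] -> 8 lines: mqz gyt ungrc vsfay sead tzkj ntwjj hkdz
Hunk 7: at line 2 remove [ungrc,vsfay] add [nwqo,kblx] -> 8 lines: mqz gyt nwqo kblx sead tzkj ntwjj hkdz
Final line 2: gyt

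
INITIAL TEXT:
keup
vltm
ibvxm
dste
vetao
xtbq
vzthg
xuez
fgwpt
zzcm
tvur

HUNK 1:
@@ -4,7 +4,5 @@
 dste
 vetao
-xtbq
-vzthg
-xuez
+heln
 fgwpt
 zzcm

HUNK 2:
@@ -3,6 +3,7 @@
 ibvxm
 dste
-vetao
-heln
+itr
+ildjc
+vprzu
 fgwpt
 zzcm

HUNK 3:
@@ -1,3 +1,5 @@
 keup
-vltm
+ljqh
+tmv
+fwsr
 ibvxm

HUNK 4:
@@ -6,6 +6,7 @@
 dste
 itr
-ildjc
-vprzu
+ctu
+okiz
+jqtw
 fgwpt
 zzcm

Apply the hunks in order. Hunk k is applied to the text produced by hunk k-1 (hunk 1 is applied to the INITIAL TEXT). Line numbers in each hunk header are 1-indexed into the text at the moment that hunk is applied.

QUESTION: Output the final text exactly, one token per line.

Hunk 1: at line 4 remove [xtbq,vzthg,xuez] add [heln] -> 9 lines: keup vltm ibvxm dste vetao heln fgwpt zzcm tvur
Hunk 2: at line 3 remove [vetao,heln] add [itr,ildjc,vprzu] -> 10 lines: keup vltm ibvxm dste itr ildjc vprzu fgwpt zzcm tvur
Hunk 3: at line 1 remove [vltm] add [ljqh,tmv,fwsr] -> 12 lines: keup ljqh tmv fwsr ibvxm dste itr ildjc vprzu fgwpt zzcm tvur
Hunk 4: at line 6 remove [ildjc,vprzu] add [ctu,okiz,jqtw] -> 13 lines: keup ljqh tmv fwsr ibvxm dste itr ctu okiz jqtw fgwpt zzcm tvur

Answer: keup
ljqh
tmv
fwsr
ibvxm
dste
itr
ctu
okiz
jqtw
fgwpt
zzcm
tvur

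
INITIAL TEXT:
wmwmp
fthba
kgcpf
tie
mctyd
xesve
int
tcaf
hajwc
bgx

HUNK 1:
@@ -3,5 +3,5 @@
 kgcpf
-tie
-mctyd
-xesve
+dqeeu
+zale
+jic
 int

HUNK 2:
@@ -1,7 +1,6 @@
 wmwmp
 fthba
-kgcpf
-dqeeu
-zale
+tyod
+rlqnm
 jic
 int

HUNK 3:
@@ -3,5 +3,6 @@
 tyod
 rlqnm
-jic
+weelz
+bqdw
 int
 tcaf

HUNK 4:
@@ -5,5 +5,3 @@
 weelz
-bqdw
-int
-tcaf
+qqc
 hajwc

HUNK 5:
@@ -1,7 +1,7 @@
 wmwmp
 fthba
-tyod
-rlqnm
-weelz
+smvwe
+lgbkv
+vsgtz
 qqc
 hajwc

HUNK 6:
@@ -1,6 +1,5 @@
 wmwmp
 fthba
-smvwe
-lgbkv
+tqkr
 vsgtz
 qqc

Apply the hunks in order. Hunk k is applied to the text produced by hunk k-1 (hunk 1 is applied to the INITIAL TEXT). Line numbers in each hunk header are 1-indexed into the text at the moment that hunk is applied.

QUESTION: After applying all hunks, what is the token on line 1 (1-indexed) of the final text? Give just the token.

Answer: wmwmp

Derivation:
Hunk 1: at line 3 remove [tie,mctyd,xesve] add [dqeeu,zale,jic] -> 10 lines: wmwmp fthba kgcpf dqeeu zale jic int tcaf hajwc bgx
Hunk 2: at line 1 remove [kgcpf,dqeeu,zale] add [tyod,rlqnm] -> 9 lines: wmwmp fthba tyod rlqnm jic int tcaf hajwc bgx
Hunk 3: at line 3 remove [jic] add [weelz,bqdw] -> 10 lines: wmwmp fthba tyod rlqnm weelz bqdw int tcaf hajwc bgx
Hunk 4: at line 5 remove [bqdw,int,tcaf] add [qqc] -> 8 lines: wmwmp fthba tyod rlqnm weelz qqc hajwc bgx
Hunk 5: at line 1 remove [tyod,rlqnm,weelz] add [smvwe,lgbkv,vsgtz] -> 8 lines: wmwmp fthba smvwe lgbkv vsgtz qqc hajwc bgx
Hunk 6: at line 1 remove [smvwe,lgbkv] add [tqkr] -> 7 lines: wmwmp fthba tqkr vsgtz qqc hajwc bgx
Final line 1: wmwmp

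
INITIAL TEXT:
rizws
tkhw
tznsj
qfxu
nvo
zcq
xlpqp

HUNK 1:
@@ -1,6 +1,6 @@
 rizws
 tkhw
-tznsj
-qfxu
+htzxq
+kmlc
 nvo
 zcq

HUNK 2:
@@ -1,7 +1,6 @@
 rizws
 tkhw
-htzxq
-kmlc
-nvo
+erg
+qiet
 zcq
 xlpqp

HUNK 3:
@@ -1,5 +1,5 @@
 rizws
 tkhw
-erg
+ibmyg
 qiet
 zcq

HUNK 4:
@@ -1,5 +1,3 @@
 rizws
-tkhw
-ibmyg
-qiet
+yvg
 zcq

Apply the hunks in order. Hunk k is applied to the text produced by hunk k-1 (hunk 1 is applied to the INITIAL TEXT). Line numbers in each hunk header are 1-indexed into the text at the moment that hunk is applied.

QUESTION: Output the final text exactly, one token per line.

Hunk 1: at line 1 remove [tznsj,qfxu] add [htzxq,kmlc] -> 7 lines: rizws tkhw htzxq kmlc nvo zcq xlpqp
Hunk 2: at line 1 remove [htzxq,kmlc,nvo] add [erg,qiet] -> 6 lines: rizws tkhw erg qiet zcq xlpqp
Hunk 3: at line 1 remove [erg] add [ibmyg] -> 6 lines: rizws tkhw ibmyg qiet zcq xlpqp
Hunk 4: at line 1 remove [tkhw,ibmyg,qiet] add [yvg] -> 4 lines: rizws yvg zcq xlpqp

Answer: rizws
yvg
zcq
xlpqp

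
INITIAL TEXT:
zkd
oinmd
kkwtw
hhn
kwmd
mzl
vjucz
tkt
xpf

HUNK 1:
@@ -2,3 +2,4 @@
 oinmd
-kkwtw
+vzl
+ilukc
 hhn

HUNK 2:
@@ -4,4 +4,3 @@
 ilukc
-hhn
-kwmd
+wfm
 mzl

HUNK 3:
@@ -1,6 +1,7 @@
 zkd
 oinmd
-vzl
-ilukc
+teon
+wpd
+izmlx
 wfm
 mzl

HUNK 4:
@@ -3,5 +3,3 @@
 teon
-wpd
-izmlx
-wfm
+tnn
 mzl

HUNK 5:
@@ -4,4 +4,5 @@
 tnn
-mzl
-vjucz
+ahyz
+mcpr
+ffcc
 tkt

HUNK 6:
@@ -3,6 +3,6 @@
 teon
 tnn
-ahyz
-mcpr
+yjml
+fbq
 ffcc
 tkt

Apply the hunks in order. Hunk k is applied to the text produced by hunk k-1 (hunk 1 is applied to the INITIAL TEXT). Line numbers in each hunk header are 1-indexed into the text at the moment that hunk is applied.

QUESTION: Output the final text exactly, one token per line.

Hunk 1: at line 2 remove [kkwtw] add [vzl,ilukc] -> 10 lines: zkd oinmd vzl ilukc hhn kwmd mzl vjucz tkt xpf
Hunk 2: at line 4 remove [hhn,kwmd] add [wfm] -> 9 lines: zkd oinmd vzl ilukc wfm mzl vjucz tkt xpf
Hunk 3: at line 1 remove [vzl,ilukc] add [teon,wpd,izmlx] -> 10 lines: zkd oinmd teon wpd izmlx wfm mzl vjucz tkt xpf
Hunk 4: at line 3 remove [wpd,izmlx,wfm] add [tnn] -> 8 lines: zkd oinmd teon tnn mzl vjucz tkt xpf
Hunk 5: at line 4 remove [mzl,vjucz] add [ahyz,mcpr,ffcc] -> 9 lines: zkd oinmd teon tnn ahyz mcpr ffcc tkt xpf
Hunk 6: at line 3 remove [ahyz,mcpr] add [yjml,fbq] -> 9 lines: zkd oinmd teon tnn yjml fbq ffcc tkt xpf

Answer: zkd
oinmd
teon
tnn
yjml
fbq
ffcc
tkt
xpf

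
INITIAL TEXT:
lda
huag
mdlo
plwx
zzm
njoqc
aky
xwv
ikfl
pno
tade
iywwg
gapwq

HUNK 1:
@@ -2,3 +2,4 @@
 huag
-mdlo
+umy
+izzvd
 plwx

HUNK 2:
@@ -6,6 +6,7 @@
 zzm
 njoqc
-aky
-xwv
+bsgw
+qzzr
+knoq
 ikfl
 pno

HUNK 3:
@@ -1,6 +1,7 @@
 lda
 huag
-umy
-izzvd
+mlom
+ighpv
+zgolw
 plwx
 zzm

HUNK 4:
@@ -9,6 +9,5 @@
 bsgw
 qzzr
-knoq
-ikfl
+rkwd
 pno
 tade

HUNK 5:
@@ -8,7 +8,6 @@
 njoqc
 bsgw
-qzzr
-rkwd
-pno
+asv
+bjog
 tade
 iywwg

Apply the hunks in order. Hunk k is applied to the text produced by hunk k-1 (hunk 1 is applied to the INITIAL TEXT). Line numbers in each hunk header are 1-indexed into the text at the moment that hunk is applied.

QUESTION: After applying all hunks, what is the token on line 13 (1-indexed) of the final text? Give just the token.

Hunk 1: at line 2 remove [mdlo] add [umy,izzvd] -> 14 lines: lda huag umy izzvd plwx zzm njoqc aky xwv ikfl pno tade iywwg gapwq
Hunk 2: at line 6 remove [aky,xwv] add [bsgw,qzzr,knoq] -> 15 lines: lda huag umy izzvd plwx zzm njoqc bsgw qzzr knoq ikfl pno tade iywwg gapwq
Hunk 3: at line 1 remove [umy,izzvd] add [mlom,ighpv,zgolw] -> 16 lines: lda huag mlom ighpv zgolw plwx zzm njoqc bsgw qzzr knoq ikfl pno tade iywwg gapwq
Hunk 4: at line 9 remove [knoq,ikfl] add [rkwd] -> 15 lines: lda huag mlom ighpv zgolw plwx zzm njoqc bsgw qzzr rkwd pno tade iywwg gapwq
Hunk 5: at line 8 remove [qzzr,rkwd,pno] add [asv,bjog] -> 14 lines: lda huag mlom ighpv zgolw plwx zzm njoqc bsgw asv bjog tade iywwg gapwq
Final line 13: iywwg

Answer: iywwg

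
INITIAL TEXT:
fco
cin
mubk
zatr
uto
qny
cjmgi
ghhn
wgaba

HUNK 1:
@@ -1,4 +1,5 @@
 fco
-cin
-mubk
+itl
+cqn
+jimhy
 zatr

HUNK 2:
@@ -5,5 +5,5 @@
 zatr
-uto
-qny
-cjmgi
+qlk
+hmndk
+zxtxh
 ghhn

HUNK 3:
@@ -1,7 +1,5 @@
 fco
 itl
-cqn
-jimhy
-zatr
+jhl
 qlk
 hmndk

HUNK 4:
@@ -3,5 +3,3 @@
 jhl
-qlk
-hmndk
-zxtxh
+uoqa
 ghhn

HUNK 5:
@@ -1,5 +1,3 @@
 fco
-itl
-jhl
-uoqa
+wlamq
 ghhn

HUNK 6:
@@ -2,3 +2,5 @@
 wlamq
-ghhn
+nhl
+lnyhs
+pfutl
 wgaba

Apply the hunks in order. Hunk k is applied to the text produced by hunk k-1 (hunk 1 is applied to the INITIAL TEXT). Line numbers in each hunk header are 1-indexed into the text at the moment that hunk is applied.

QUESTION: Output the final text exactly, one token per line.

Answer: fco
wlamq
nhl
lnyhs
pfutl
wgaba

Derivation:
Hunk 1: at line 1 remove [cin,mubk] add [itl,cqn,jimhy] -> 10 lines: fco itl cqn jimhy zatr uto qny cjmgi ghhn wgaba
Hunk 2: at line 5 remove [uto,qny,cjmgi] add [qlk,hmndk,zxtxh] -> 10 lines: fco itl cqn jimhy zatr qlk hmndk zxtxh ghhn wgaba
Hunk 3: at line 1 remove [cqn,jimhy,zatr] add [jhl] -> 8 lines: fco itl jhl qlk hmndk zxtxh ghhn wgaba
Hunk 4: at line 3 remove [qlk,hmndk,zxtxh] add [uoqa] -> 6 lines: fco itl jhl uoqa ghhn wgaba
Hunk 5: at line 1 remove [itl,jhl,uoqa] add [wlamq] -> 4 lines: fco wlamq ghhn wgaba
Hunk 6: at line 2 remove [ghhn] add [nhl,lnyhs,pfutl] -> 6 lines: fco wlamq nhl lnyhs pfutl wgaba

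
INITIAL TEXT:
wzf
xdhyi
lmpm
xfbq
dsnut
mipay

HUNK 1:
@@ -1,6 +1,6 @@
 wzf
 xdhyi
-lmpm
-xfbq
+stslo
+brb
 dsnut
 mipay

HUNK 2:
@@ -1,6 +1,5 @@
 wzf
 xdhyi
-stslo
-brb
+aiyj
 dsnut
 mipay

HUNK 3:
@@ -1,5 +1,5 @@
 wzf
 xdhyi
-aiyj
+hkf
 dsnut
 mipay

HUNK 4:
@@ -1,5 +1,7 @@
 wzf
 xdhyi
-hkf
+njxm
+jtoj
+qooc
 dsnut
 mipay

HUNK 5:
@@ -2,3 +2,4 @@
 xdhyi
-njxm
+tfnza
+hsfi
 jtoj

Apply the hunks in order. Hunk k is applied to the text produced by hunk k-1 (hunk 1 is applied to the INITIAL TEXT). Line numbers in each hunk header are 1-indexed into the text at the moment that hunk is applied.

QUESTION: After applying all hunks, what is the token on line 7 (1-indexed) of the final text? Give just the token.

Answer: dsnut

Derivation:
Hunk 1: at line 1 remove [lmpm,xfbq] add [stslo,brb] -> 6 lines: wzf xdhyi stslo brb dsnut mipay
Hunk 2: at line 1 remove [stslo,brb] add [aiyj] -> 5 lines: wzf xdhyi aiyj dsnut mipay
Hunk 3: at line 1 remove [aiyj] add [hkf] -> 5 lines: wzf xdhyi hkf dsnut mipay
Hunk 4: at line 1 remove [hkf] add [njxm,jtoj,qooc] -> 7 lines: wzf xdhyi njxm jtoj qooc dsnut mipay
Hunk 5: at line 2 remove [njxm] add [tfnza,hsfi] -> 8 lines: wzf xdhyi tfnza hsfi jtoj qooc dsnut mipay
Final line 7: dsnut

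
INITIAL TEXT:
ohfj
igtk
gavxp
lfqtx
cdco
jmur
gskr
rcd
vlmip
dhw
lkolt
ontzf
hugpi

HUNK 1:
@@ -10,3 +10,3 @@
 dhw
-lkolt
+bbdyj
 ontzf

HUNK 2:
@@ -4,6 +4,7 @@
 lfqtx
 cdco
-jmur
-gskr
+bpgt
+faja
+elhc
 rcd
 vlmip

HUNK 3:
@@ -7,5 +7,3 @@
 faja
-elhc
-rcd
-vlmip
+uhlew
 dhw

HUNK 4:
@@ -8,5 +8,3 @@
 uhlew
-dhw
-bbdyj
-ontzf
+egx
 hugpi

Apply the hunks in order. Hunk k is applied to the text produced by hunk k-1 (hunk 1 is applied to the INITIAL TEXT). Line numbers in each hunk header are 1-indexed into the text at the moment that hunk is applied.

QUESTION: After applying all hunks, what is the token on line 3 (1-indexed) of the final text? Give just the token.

Hunk 1: at line 10 remove [lkolt] add [bbdyj] -> 13 lines: ohfj igtk gavxp lfqtx cdco jmur gskr rcd vlmip dhw bbdyj ontzf hugpi
Hunk 2: at line 4 remove [jmur,gskr] add [bpgt,faja,elhc] -> 14 lines: ohfj igtk gavxp lfqtx cdco bpgt faja elhc rcd vlmip dhw bbdyj ontzf hugpi
Hunk 3: at line 7 remove [elhc,rcd,vlmip] add [uhlew] -> 12 lines: ohfj igtk gavxp lfqtx cdco bpgt faja uhlew dhw bbdyj ontzf hugpi
Hunk 4: at line 8 remove [dhw,bbdyj,ontzf] add [egx] -> 10 lines: ohfj igtk gavxp lfqtx cdco bpgt faja uhlew egx hugpi
Final line 3: gavxp

Answer: gavxp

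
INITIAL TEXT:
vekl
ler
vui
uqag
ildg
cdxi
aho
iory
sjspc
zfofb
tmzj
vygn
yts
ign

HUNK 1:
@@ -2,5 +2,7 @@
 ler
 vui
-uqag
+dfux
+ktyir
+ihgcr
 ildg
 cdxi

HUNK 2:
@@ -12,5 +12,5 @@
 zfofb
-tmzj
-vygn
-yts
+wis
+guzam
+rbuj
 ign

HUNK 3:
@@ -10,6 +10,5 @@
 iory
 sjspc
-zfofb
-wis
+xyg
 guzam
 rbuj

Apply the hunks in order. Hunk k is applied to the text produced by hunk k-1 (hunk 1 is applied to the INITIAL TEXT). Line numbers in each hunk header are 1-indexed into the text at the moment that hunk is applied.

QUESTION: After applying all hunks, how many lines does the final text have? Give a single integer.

Hunk 1: at line 2 remove [uqag] add [dfux,ktyir,ihgcr] -> 16 lines: vekl ler vui dfux ktyir ihgcr ildg cdxi aho iory sjspc zfofb tmzj vygn yts ign
Hunk 2: at line 12 remove [tmzj,vygn,yts] add [wis,guzam,rbuj] -> 16 lines: vekl ler vui dfux ktyir ihgcr ildg cdxi aho iory sjspc zfofb wis guzam rbuj ign
Hunk 3: at line 10 remove [zfofb,wis] add [xyg] -> 15 lines: vekl ler vui dfux ktyir ihgcr ildg cdxi aho iory sjspc xyg guzam rbuj ign
Final line count: 15

Answer: 15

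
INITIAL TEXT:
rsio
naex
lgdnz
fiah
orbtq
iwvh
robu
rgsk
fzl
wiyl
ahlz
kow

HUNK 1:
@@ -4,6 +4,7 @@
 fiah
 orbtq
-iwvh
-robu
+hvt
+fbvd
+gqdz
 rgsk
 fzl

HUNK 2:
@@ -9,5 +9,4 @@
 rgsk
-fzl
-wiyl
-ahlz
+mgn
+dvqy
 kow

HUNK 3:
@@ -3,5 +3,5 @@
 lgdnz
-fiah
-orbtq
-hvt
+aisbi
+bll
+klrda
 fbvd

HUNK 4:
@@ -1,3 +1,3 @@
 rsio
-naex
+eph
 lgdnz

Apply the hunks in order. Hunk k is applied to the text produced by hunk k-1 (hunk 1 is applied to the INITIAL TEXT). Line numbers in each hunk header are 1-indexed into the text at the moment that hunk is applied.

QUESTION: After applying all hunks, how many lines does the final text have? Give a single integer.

Answer: 12

Derivation:
Hunk 1: at line 4 remove [iwvh,robu] add [hvt,fbvd,gqdz] -> 13 lines: rsio naex lgdnz fiah orbtq hvt fbvd gqdz rgsk fzl wiyl ahlz kow
Hunk 2: at line 9 remove [fzl,wiyl,ahlz] add [mgn,dvqy] -> 12 lines: rsio naex lgdnz fiah orbtq hvt fbvd gqdz rgsk mgn dvqy kow
Hunk 3: at line 3 remove [fiah,orbtq,hvt] add [aisbi,bll,klrda] -> 12 lines: rsio naex lgdnz aisbi bll klrda fbvd gqdz rgsk mgn dvqy kow
Hunk 4: at line 1 remove [naex] add [eph] -> 12 lines: rsio eph lgdnz aisbi bll klrda fbvd gqdz rgsk mgn dvqy kow
Final line count: 12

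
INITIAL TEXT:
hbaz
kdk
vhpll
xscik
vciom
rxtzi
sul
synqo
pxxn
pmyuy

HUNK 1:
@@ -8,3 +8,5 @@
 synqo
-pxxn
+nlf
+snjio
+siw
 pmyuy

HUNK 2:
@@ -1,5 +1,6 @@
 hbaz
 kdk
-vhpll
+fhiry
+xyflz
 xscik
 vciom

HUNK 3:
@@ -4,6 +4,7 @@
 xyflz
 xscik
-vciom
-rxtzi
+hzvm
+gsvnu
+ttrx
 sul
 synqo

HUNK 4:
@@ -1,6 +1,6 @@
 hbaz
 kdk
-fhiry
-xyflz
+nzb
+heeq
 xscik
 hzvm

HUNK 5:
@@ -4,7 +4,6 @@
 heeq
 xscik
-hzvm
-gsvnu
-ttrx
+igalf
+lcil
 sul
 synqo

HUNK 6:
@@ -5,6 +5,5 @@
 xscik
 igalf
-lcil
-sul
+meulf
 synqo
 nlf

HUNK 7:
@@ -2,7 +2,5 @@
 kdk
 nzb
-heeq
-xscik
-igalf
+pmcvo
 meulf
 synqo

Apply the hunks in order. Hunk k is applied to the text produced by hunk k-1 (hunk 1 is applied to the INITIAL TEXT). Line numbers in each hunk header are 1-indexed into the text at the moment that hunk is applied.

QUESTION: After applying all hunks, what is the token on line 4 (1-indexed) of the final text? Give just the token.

Answer: pmcvo

Derivation:
Hunk 1: at line 8 remove [pxxn] add [nlf,snjio,siw] -> 12 lines: hbaz kdk vhpll xscik vciom rxtzi sul synqo nlf snjio siw pmyuy
Hunk 2: at line 1 remove [vhpll] add [fhiry,xyflz] -> 13 lines: hbaz kdk fhiry xyflz xscik vciom rxtzi sul synqo nlf snjio siw pmyuy
Hunk 3: at line 4 remove [vciom,rxtzi] add [hzvm,gsvnu,ttrx] -> 14 lines: hbaz kdk fhiry xyflz xscik hzvm gsvnu ttrx sul synqo nlf snjio siw pmyuy
Hunk 4: at line 1 remove [fhiry,xyflz] add [nzb,heeq] -> 14 lines: hbaz kdk nzb heeq xscik hzvm gsvnu ttrx sul synqo nlf snjio siw pmyuy
Hunk 5: at line 4 remove [hzvm,gsvnu,ttrx] add [igalf,lcil] -> 13 lines: hbaz kdk nzb heeq xscik igalf lcil sul synqo nlf snjio siw pmyuy
Hunk 6: at line 5 remove [lcil,sul] add [meulf] -> 12 lines: hbaz kdk nzb heeq xscik igalf meulf synqo nlf snjio siw pmyuy
Hunk 7: at line 2 remove [heeq,xscik,igalf] add [pmcvo] -> 10 lines: hbaz kdk nzb pmcvo meulf synqo nlf snjio siw pmyuy
Final line 4: pmcvo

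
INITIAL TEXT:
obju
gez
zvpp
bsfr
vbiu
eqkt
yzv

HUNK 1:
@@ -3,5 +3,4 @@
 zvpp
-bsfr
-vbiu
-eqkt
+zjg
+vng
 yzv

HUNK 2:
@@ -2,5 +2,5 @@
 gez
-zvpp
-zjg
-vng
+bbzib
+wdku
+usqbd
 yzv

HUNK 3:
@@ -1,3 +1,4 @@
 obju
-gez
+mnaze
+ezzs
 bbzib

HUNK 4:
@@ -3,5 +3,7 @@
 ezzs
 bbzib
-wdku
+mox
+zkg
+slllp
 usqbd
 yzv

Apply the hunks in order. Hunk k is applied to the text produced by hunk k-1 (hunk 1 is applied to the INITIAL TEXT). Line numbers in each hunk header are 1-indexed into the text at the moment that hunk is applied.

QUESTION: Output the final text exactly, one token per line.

Answer: obju
mnaze
ezzs
bbzib
mox
zkg
slllp
usqbd
yzv

Derivation:
Hunk 1: at line 3 remove [bsfr,vbiu,eqkt] add [zjg,vng] -> 6 lines: obju gez zvpp zjg vng yzv
Hunk 2: at line 2 remove [zvpp,zjg,vng] add [bbzib,wdku,usqbd] -> 6 lines: obju gez bbzib wdku usqbd yzv
Hunk 3: at line 1 remove [gez] add [mnaze,ezzs] -> 7 lines: obju mnaze ezzs bbzib wdku usqbd yzv
Hunk 4: at line 3 remove [wdku] add [mox,zkg,slllp] -> 9 lines: obju mnaze ezzs bbzib mox zkg slllp usqbd yzv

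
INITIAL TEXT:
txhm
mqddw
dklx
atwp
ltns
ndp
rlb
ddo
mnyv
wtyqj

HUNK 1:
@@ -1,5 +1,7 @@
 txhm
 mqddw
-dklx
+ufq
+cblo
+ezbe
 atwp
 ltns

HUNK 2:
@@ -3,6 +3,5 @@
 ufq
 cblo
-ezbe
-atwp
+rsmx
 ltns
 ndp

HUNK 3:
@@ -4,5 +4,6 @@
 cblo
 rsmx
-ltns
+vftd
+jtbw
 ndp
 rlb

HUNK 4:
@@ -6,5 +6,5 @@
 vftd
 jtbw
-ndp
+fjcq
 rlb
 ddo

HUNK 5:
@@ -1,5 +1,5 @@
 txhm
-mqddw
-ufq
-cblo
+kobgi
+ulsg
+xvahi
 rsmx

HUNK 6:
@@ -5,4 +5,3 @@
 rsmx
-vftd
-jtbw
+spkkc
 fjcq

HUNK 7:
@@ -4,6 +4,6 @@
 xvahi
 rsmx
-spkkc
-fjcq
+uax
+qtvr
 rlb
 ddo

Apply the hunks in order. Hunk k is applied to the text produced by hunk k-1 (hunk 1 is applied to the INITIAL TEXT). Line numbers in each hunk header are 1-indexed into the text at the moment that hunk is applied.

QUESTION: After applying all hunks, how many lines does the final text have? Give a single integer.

Hunk 1: at line 1 remove [dklx] add [ufq,cblo,ezbe] -> 12 lines: txhm mqddw ufq cblo ezbe atwp ltns ndp rlb ddo mnyv wtyqj
Hunk 2: at line 3 remove [ezbe,atwp] add [rsmx] -> 11 lines: txhm mqddw ufq cblo rsmx ltns ndp rlb ddo mnyv wtyqj
Hunk 3: at line 4 remove [ltns] add [vftd,jtbw] -> 12 lines: txhm mqddw ufq cblo rsmx vftd jtbw ndp rlb ddo mnyv wtyqj
Hunk 4: at line 6 remove [ndp] add [fjcq] -> 12 lines: txhm mqddw ufq cblo rsmx vftd jtbw fjcq rlb ddo mnyv wtyqj
Hunk 5: at line 1 remove [mqddw,ufq,cblo] add [kobgi,ulsg,xvahi] -> 12 lines: txhm kobgi ulsg xvahi rsmx vftd jtbw fjcq rlb ddo mnyv wtyqj
Hunk 6: at line 5 remove [vftd,jtbw] add [spkkc] -> 11 lines: txhm kobgi ulsg xvahi rsmx spkkc fjcq rlb ddo mnyv wtyqj
Hunk 7: at line 4 remove [spkkc,fjcq] add [uax,qtvr] -> 11 lines: txhm kobgi ulsg xvahi rsmx uax qtvr rlb ddo mnyv wtyqj
Final line count: 11

Answer: 11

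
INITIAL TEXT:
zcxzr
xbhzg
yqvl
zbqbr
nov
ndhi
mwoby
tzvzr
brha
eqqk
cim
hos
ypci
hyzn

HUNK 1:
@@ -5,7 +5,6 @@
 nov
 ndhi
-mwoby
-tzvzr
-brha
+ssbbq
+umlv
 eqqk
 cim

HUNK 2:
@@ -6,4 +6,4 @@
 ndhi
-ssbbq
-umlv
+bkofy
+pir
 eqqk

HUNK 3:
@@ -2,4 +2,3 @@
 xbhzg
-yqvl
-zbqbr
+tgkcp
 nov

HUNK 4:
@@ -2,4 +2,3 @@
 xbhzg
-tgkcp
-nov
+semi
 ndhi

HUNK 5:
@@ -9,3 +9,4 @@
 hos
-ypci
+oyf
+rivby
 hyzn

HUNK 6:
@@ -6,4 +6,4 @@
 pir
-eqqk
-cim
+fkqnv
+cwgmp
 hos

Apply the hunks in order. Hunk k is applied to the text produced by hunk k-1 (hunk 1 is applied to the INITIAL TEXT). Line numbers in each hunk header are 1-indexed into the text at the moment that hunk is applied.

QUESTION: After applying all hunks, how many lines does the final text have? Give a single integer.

Hunk 1: at line 5 remove [mwoby,tzvzr,brha] add [ssbbq,umlv] -> 13 lines: zcxzr xbhzg yqvl zbqbr nov ndhi ssbbq umlv eqqk cim hos ypci hyzn
Hunk 2: at line 6 remove [ssbbq,umlv] add [bkofy,pir] -> 13 lines: zcxzr xbhzg yqvl zbqbr nov ndhi bkofy pir eqqk cim hos ypci hyzn
Hunk 3: at line 2 remove [yqvl,zbqbr] add [tgkcp] -> 12 lines: zcxzr xbhzg tgkcp nov ndhi bkofy pir eqqk cim hos ypci hyzn
Hunk 4: at line 2 remove [tgkcp,nov] add [semi] -> 11 lines: zcxzr xbhzg semi ndhi bkofy pir eqqk cim hos ypci hyzn
Hunk 5: at line 9 remove [ypci] add [oyf,rivby] -> 12 lines: zcxzr xbhzg semi ndhi bkofy pir eqqk cim hos oyf rivby hyzn
Hunk 6: at line 6 remove [eqqk,cim] add [fkqnv,cwgmp] -> 12 lines: zcxzr xbhzg semi ndhi bkofy pir fkqnv cwgmp hos oyf rivby hyzn
Final line count: 12

Answer: 12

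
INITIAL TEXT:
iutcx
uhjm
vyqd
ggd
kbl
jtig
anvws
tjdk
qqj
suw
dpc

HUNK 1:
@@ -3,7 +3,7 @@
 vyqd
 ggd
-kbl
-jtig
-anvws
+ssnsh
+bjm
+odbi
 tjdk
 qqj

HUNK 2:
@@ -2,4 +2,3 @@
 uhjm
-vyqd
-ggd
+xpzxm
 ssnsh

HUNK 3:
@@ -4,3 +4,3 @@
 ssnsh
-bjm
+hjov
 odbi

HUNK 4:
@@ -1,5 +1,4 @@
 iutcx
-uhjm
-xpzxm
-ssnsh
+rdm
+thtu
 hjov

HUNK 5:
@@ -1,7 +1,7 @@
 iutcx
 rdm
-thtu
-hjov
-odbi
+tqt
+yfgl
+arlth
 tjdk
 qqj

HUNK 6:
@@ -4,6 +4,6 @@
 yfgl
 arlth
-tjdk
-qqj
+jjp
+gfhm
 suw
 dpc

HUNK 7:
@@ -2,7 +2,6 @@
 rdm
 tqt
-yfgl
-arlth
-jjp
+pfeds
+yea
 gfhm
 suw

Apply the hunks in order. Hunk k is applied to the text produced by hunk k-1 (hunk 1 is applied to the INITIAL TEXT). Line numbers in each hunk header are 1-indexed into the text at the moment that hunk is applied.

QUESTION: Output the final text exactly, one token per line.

Answer: iutcx
rdm
tqt
pfeds
yea
gfhm
suw
dpc

Derivation:
Hunk 1: at line 3 remove [kbl,jtig,anvws] add [ssnsh,bjm,odbi] -> 11 lines: iutcx uhjm vyqd ggd ssnsh bjm odbi tjdk qqj suw dpc
Hunk 2: at line 2 remove [vyqd,ggd] add [xpzxm] -> 10 lines: iutcx uhjm xpzxm ssnsh bjm odbi tjdk qqj suw dpc
Hunk 3: at line 4 remove [bjm] add [hjov] -> 10 lines: iutcx uhjm xpzxm ssnsh hjov odbi tjdk qqj suw dpc
Hunk 4: at line 1 remove [uhjm,xpzxm,ssnsh] add [rdm,thtu] -> 9 lines: iutcx rdm thtu hjov odbi tjdk qqj suw dpc
Hunk 5: at line 1 remove [thtu,hjov,odbi] add [tqt,yfgl,arlth] -> 9 lines: iutcx rdm tqt yfgl arlth tjdk qqj suw dpc
Hunk 6: at line 4 remove [tjdk,qqj] add [jjp,gfhm] -> 9 lines: iutcx rdm tqt yfgl arlth jjp gfhm suw dpc
Hunk 7: at line 2 remove [yfgl,arlth,jjp] add [pfeds,yea] -> 8 lines: iutcx rdm tqt pfeds yea gfhm suw dpc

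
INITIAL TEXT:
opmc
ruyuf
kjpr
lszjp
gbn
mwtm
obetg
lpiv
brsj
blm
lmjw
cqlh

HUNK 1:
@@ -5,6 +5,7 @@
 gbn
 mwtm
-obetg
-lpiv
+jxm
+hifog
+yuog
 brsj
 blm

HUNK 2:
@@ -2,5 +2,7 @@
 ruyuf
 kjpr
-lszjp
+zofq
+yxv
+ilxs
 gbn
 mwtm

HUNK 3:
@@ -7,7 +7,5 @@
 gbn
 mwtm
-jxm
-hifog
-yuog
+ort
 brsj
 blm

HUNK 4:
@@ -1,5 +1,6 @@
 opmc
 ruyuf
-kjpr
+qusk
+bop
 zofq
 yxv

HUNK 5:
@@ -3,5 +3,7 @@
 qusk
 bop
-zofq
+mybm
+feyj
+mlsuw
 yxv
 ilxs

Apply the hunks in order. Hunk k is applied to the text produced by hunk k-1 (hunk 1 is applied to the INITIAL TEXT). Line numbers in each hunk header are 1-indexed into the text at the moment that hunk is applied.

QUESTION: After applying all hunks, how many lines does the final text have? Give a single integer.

Answer: 16

Derivation:
Hunk 1: at line 5 remove [obetg,lpiv] add [jxm,hifog,yuog] -> 13 lines: opmc ruyuf kjpr lszjp gbn mwtm jxm hifog yuog brsj blm lmjw cqlh
Hunk 2: at line 2 remove [lszjp] add [zofq,yxv,ilxs] -> 15 lines: opmc ruyuf kjpr zofq yxv ilxs gbn mwtm jxm hifog yuog brsj blm lmjw cqlh
Hunk 3: at line 7 remove [jxm,hifog,yuog] add [ort] -> 13 lines: opmc ruyuf kjpr zofq yxv ilxs gbn mwtm ort brsj blm lmjw cqlh
Hunk 4: at line 1 remove [kjpr] add [qusk,bop] -> 14 lines: opmc ruyuf qusk bop zofq yxv ilxs gbn mwtm ort brsj blm lmjw cqlh
Hunk 5: at line 3 remove [zofq] add [mybm,feyj,mlsuw] -> 16 lines: opmc ruyuf qusk bop mybm feyj mlsuw yxv ilxs gbn mwtm ort brsj blm lmjw cqlh
Final line count: 16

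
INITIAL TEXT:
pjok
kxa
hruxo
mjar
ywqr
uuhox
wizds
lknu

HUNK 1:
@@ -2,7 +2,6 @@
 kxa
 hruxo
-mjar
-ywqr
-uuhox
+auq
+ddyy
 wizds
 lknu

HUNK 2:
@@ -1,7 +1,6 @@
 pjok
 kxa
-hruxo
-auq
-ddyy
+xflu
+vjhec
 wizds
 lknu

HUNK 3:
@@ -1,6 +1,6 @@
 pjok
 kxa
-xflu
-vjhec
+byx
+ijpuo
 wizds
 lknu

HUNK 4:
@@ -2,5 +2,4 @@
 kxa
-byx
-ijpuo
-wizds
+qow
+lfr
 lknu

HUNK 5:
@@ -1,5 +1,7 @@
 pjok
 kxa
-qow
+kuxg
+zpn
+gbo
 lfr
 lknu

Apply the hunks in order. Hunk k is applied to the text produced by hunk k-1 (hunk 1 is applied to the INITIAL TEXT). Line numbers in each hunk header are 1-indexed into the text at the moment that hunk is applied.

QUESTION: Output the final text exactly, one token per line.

Hunk 1: at line 2 remove [mjar,ywqr,uuhox] add [auq,ddyy] -> 7 lines: pjok kxa hruxo auq ddyy wizds lknu
Hunk 2: at line 1 remove [hruxo,auq,ddyy] add [xflu,vjhec] -> 6 lines: pjok kxa xflu vjhec wizds lknu
Hunk 3: at line 1 remove [xflu,vjhec] add [byx,ijpuo] -> 6 lines: pjok kxa byx ijpuo wizds lknu
Hunk 4: at line 2 remove [byx,ijpuo,wizds] add [qow,lfr] -> 5 lines: pjok kxa qow lfr lknu
Hunk 5: at line 1 remove [qow] add [kuxg,zpn,gbo] -> 7 lines: pjok kxa kuxg zpn gbo lfr lknu

Answer: pjok
kxa
kuxg
zpn
gbo
lfr
lknu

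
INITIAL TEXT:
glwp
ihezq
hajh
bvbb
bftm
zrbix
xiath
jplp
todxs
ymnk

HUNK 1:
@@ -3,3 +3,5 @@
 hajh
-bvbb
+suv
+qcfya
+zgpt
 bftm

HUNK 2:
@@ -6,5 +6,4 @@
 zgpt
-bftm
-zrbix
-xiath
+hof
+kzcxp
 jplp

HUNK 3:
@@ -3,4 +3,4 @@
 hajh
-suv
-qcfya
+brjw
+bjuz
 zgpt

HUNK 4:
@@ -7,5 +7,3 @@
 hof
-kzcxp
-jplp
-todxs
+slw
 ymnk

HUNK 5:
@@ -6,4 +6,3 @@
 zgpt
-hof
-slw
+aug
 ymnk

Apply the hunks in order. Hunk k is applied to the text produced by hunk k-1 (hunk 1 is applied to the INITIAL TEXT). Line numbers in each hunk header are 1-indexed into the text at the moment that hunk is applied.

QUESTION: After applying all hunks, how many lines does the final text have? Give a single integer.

Answer: 8

Derivation:
Hunk 1: at line 3 remove [bvbb] add [suv,qcfya,zgpt] -> 12 lines: glwp ihezq hajh suv qcfya zgpt bftm zrbix xiath jplp todxs ymnk
Hunk 2: at line 6 remove [bftm,zrbix,xiath] add [hof,kzcxp] -> 11 lines: glwp ihezq hajh suv qcfya zgpt hof kzcxp jplp todxs ymnk
Hunk 3: at line 3 remove [suv,qcfya] add [brjw,bjuz] -> 11 lines: glwp ihezq hajh brjw bjuz zgpt hof kzcxp jplp todxs ymnk
Hunk 4: at line 7 remove [kzcxp,jplp,todxs] add [slw] -> 9 lines: glwp ihezq hajh brjw bjuz zgpt hof slw ymnk
Hunk 5: at line 6 remove [hof,slw] add [aug] -> 8 lines: glwp ihezq hajh brjw bjuz zgpt aug ymnk
Final line count: 8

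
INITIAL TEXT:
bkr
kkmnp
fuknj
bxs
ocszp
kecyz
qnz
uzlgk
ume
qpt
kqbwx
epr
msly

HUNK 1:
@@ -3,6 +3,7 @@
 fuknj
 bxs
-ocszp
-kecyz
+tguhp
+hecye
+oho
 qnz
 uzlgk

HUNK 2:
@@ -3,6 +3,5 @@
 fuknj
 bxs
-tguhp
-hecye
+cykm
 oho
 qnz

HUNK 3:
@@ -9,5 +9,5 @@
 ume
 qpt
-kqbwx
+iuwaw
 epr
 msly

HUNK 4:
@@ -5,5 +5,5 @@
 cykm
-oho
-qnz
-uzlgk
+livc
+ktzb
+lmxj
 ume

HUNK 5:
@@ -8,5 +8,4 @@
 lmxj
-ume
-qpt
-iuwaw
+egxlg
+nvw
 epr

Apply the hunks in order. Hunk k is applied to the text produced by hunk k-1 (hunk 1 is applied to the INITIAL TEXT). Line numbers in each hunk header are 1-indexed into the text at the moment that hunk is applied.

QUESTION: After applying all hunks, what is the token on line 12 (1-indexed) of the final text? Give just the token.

Answer: msly

Derivation:
Hunk 1: at line 3 remove [ocszp,kecyz] add [tguhp,hecye,oho] -> 14 lines: bkr kkmnp fuknj bxs tguhp hecye oho qnz uzlgk ume qpt kqbwx epr msly
Hunk 2: at line 3 remove [tguhp,hecye] add [cykm] -> 13 lines: bkr kkmnp fuknj bxs cykm oho qnz uzlgk ume qpt kqbwx epr msly
Hunk 3: at line 9 remove [kqbwx] add [iuwaw] -> 13 lines: bkr kkmnp fuknj bxs cykm oho qnz uzlgk ume qpt iuwaw epr msly
Hunk 4: at line 5 remove [oho,qnz,uzlgk] add [livc,ktzb,lmxj] -> 13 lines: bkr kkmnp fuknj bxs cykm livc ktzb lmxj ume qpt iuwaw epr msly
Hunk 5: at line 8 remove [ume,qpt,iuwaw] add [egxlg,nvw] -> 12 lines: bkr kkmnp fuknj bxs cykm livc ktzb lmxj egxlg nvw epr msly
Final line 12: msly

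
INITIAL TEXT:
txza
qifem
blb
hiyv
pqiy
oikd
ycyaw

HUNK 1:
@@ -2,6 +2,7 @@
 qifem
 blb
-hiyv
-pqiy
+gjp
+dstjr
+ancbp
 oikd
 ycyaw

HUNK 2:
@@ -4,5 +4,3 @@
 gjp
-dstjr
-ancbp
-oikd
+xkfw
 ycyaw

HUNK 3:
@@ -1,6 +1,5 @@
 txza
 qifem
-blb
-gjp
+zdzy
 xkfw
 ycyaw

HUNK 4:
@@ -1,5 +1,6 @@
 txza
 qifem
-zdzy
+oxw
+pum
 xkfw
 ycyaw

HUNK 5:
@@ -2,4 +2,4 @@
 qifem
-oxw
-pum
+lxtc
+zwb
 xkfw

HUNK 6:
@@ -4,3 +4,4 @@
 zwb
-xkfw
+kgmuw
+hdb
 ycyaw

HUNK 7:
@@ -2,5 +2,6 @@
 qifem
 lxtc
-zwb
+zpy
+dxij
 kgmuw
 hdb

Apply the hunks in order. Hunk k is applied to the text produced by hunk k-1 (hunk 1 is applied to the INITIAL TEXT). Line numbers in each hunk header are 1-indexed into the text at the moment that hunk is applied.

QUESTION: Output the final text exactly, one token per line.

Hunk 1: at line 2 remove [hiyv,pqiy] add [gjp,dstjr,ancbp] -> 8 lines: txza qifem blb gjp dstjr ancbp oikd ycyaw
Hunk 2: at line 4 remove [dstjr,ancbp,oikd] add [xkfw] -> 6 lines: txza qifem blb gjp xkfw ycyaw
Hunk 3: at line 1 remove [blb,gjp] add [zdzy] -> 5 lines: txza qifem zdzy xkfw ycyaw
Hunk 4: at line 1 remove [zdzy] add [oxw,pum] -> 6 lines: txza qifem oxw pum xkfw ycyaw
Hunk 5: at line 2 remove [oxw,pum] add [lxtc,zwb] -> 6 lines: txza qifem lxtc zwb xkfw ycyaw
Hunk 6: at line 4 remove [xkfw] add [kgmuw,hdb] -> 7 lines: txza qifem lxtc zwb kgmuw hdb ycyaw
Hunk 7: at line 2 remove [zwb] add [zpy,dxij] -> 8 lines: txza qifem lxtc zpy dxij kgmuw hdb ycyaw

Answer: txza
qifem
lxtc
zpy
dxij
kgmuw
hdb
ycyaw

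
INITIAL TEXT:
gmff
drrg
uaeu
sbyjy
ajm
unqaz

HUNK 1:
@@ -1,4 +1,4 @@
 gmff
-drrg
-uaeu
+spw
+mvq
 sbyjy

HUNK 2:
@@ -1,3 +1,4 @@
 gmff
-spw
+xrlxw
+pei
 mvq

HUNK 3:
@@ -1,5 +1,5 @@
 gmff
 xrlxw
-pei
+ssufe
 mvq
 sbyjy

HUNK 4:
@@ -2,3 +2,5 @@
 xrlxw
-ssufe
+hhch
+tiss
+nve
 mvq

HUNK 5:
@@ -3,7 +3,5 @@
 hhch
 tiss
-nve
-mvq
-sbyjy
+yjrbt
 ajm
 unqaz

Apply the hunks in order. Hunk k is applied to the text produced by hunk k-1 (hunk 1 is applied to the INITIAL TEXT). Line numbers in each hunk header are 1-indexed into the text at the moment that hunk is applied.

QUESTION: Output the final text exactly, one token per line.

Hunk 1: at line 1 remove [drrg,uaeu] add [spw,mvq] -> 6 lines: gmff spw mvq sbyjy ajm unqaz
Hunk 2: at line 1 remove [spw] add [xrlxw,pei] -> 7 lines: gmff xrlxw pei mvq sbyjy ajm unqaz
Hunk 3: at line 1 remove [pei] add [ssufe] -> 7 lines: gmff xrlxw ssufe mvq sbyjy ajm unqaz
Hunk 4: at line 2 remove [ssufe] add [hhch,tiss,nve] -> 9 lines: gmff xrlxw hhch tiss nve mvq sbyjy ajm unqaz
Hunk 5: at line 3 remove [nve,mvq,sbyjy] add [yjrbt] -> 7 lines: gmff xrlxw hhch tiss yjrbt ajm unqaz

Answer: gmff
xrlxw
hhch
tiss
yjrbt
ajm
unqaz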